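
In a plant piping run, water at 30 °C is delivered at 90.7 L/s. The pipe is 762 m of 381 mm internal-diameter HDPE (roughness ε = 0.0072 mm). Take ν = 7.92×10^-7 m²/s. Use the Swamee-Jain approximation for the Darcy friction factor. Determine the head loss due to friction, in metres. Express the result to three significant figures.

h_f ≈ 0.903 m

V = 4Q/(πD²) = 4·0.0907/(π·0.381²) = 0.7955 m/s
Re = VD/ν = 0.7955·0.381/7.92×10^-7 = 3.83×10^5 → turbulent
ε/D = 0.0072/381 = 1.89×10^-5
Swamee-Jain: f = 0.01399
h_f = f(L/D)V²/(2g) = 0.01399·(762/0.381)·0.7955²/(2·9.81) = 0.9029 m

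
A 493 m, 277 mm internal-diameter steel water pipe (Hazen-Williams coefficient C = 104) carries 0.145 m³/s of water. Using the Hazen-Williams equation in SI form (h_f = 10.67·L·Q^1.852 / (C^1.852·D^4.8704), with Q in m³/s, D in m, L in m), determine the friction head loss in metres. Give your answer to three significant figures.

h_f ≈ 14.0 m

h_f = 10.67·493·0.145^1.852 / (104^1.852·0.277^4.8704) = 14.05 m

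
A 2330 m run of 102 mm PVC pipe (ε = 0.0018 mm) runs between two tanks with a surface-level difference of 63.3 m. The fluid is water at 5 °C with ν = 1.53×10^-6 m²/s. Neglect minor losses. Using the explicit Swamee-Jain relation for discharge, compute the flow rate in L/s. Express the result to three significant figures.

Q ≈ 14.4 L/s

Swamee-Jain (Type II): Q = -0.965·√(gD⁵h_f/L)·ln[ε/(3.7D) + √(3.17ν²L/(gD³h_f))]
√(gD⁵h_f/L) = √(9.81·0.102⁵·63.3/2330) = 0.001715
ε/(3.7D) = 4.77×10^-6; √(3.17ν²L/(gD³h_f)) = 1.62×10^-4
Q = -0.965·0.001715·ln(1.667×10^-4) = 0.01440 m³/s
Check: V = 1.76 m/s, Re = 1.17×10^5, f = 0.01739, h_f = 62.9 m ≈ 63.3 m ✓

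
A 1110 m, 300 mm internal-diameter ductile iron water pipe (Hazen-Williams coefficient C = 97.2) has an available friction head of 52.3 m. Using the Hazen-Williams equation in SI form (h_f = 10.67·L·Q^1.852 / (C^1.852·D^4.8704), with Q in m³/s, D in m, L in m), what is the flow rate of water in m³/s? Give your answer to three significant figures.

Rearranging: Q = [h_f·C^1.852·D^4.8704 / (10.67·L)]^(1/1.852)
Q = [52.3·97.2^1.852·0.300^4.8704 / (10.67·1110)]^0.540 = 0.2193 m³/s

Q ≈ 0.219 m³/s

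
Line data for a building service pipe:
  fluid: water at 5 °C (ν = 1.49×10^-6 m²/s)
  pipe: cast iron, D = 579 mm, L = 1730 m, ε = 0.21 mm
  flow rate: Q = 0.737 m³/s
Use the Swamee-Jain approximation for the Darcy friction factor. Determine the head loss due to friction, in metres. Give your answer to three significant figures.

V = 4Q/(πD²) = 4·0.737/(π·0.579²) = 2.799 m/s
Re = VD/ν = 2.799·0.579/1.49×10^-6 = 1.09×10^6 → turbulent
ε/D = 0.21/579 = 3.63×10^-4
Swamee-Jain: f = 0.01624
h_f = f(L/D)V²/(2g) = 0.01624·(1730/0.579)·2.799²/(2·9.81) = 19.38 m

h_f ≈ 19.4 m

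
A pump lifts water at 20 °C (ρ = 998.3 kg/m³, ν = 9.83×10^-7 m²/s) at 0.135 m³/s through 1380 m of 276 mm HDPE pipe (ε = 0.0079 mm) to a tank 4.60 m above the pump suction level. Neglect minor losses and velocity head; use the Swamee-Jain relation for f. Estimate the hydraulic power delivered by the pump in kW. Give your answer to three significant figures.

V = 4Q/(πD²) = 2.256 m/s; Re = 6.34×10^5; ε/D = 2.86×10^-5; f = 0.01306
h_f = f(L/D)V²/2g = 16.95 m
Total head H = z + h_f = 4.60 + 16.95 = 21.55 m
P_hyd = ρgQH = 998.3·9.81·0.135·21.55 = 28.49 kW

P_hyd ≈ 28.5 kW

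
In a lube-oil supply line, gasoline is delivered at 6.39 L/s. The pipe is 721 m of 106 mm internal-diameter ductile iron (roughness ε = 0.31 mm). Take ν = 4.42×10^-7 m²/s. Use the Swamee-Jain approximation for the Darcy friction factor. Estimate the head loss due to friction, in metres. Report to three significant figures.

V = 4Q/(πD²) = 4·0.00639/(π·0.106²) = 0.7241 m/s
Re = VD/ν = 0.7241·0.106/4.42×10^-7 = 1.74×10^5 → turbulent
ε/D = 0.31/106 = 0.00292
Swamee-Jain: f = 0.02696
h_f = f(L/D)V²/(2g) = 0.02696·(721/0.106)·0.7241²/(2·9.81) = 4.900 m

h_f ≈ 4.90 m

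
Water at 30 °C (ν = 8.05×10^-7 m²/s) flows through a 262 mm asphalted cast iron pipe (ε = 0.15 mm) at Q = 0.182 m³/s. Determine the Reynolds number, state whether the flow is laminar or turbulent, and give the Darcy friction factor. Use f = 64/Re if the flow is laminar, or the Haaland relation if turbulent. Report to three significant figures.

V = 4Q/(πD²) = 3.376 m/s
Re = VD/ν = 3.376·0.262/8.05×10^-7 = 1.10×10^6
Re > 4000 → turbulent; ε/D = 5.73×10^-4
Haaland: f = 0.01762

Re ≈ 1.10×10^6; turbulent; f ≈ 0.0176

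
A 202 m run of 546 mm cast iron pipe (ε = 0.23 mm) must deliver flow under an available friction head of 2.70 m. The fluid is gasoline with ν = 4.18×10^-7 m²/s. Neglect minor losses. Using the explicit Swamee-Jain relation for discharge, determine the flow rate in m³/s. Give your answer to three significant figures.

Q ≈ 0.696 m³/s

Swamee-Jain (Type II): Q = -0.965·√(gD⁵h_f/L)·ln[ε/(3.7D) + √(3.17ν²L/(gD³h_f))]
√(gD⁵h_f/L) = √(9.81·0.546⁵·2.70/202) = 0.07977
ε/(3.7D) = 1.14×10^-4; √(3.17ν²L/(gD³h_f)) = 5.09×10^-6
Q = -0.965·0.07977·ln(1.189×10^-4) = 0.6956 m³/s
Check: V = 2.97 m/s, Re = 3.88×10^6, f = 0.01628, h_f = 2.71 m ≈ 2.70 m ✓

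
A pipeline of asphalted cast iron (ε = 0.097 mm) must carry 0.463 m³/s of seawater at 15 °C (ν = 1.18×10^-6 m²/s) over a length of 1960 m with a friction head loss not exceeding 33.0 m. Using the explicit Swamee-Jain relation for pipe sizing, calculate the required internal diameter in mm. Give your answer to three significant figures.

Swamee-Jain (Type III): D = 0.66·[ε^1.25·(LQ²/(gh_f))^4.75 + ν·Q^9.4·(L/(gh_f))^5.2]^0.04
LQ²/(gh_f) = 1.298; L/(gh_f) = 6.054
Term 1 = ε^1.25·(…)^4.75 = 3.32×10^-5; Term 2 = ν·Q^9.4·(…)^5.2 = 9.89×10^-6
D = 0.66·(3.32×10^-5 + 9.89×10^-6)^0.04 = 0.4415 m = 441 mm
Check: V = 3.02 m/s, Re = 1.13×10^6, f = 0.01489, h_f = 30.8 m ≈ 33.0 m ✓

D ≈ 441 mm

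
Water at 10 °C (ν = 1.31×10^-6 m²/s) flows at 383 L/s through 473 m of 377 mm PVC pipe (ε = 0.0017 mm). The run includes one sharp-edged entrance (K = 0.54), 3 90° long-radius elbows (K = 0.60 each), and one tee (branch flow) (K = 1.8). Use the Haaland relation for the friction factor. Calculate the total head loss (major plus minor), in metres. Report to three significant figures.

V = 4Q/(πD²) = 3.431 m/s; V²/2g = 0.6000 m
Re = 9.87×10^5, ε/D = 4.51×10^-6 → f = 0.01169 (Haaland)
Major: h_f = f(L/D)·V²/2g = 0.01169·1255·0.6000 = 8.798 m
Minor: ΣK = 4.14; h_m = ΣK·V²/2g = 2.484 m
Total H_L = 8.798 + 2.484 = 11.28 m

H_L ≈ 11.3 m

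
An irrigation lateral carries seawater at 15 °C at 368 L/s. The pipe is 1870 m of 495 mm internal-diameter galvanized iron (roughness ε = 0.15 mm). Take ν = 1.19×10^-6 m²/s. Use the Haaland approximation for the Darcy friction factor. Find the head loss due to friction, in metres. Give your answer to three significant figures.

h_f ≈ 11.1 m

V = 4Q/(πD²) = 4·0.368/(π·0.495²) = 1.912 m/s
Re = VD/ν = 1.912·0.495/1.19×10^-6 = 7.95×10^5 → turbulent
ε/D = 0.15/495 = 3.03×10^-4
Haaland: f = 0.01578
h_f = f(L/D)V²/(2g) = 0.01578·(1870/0.495)·1.912²/(2·9.81) = 11.11 m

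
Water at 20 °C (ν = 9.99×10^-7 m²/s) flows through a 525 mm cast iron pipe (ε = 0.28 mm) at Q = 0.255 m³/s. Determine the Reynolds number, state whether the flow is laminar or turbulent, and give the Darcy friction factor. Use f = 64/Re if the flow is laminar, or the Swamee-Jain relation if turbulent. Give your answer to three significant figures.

V = 4Q/(πD²) = 1.178 m/s
Re = VD/ν = 1.178·0.525/9.99×10^-7 = 6.19×10^5
Re > 4000 → turbulent; ε/D = 5.33×10^-4
Swamee-Jain: f = 0.01781

Re ≈ 6.19×10^5; turbulent; f ≈ 0.0178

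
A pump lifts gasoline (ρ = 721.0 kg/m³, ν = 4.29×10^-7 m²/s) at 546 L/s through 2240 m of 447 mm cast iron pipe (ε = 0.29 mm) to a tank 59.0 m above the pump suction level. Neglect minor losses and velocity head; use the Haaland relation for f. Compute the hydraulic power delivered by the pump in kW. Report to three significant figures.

P_hyd ≈ 441 kW

V = 4Q/(πD²) = 3.479 m/s; Re = 3.63×10^6; ε/D = 6.49×10^-4; f = 0.01786
h_f = f(L/D)V²/2g = 55.22 m
Total head H = z + h_f = 59.0 + 55.22 = 114.2 m
P_hyd = ρgQH = 721.0·9.81·0.546·114.2 = 441.1 kW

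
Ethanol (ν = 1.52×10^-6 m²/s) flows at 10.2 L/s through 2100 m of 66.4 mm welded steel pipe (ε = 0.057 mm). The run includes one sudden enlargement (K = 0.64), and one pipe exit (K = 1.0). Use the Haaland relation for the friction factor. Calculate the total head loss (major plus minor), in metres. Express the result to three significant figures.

V = 4Q/(πD²) = 2.946 m/s; V²/2g = 0.4422 m
Re = 1.29×10^5, ε/D = 8.58×10^-4 → f = 0.02098 (Haaland)
Major: h_f = f(L/D)·V²/2g = 0.02098·31627·0.4422 = 293.4 m
Minor: ΣK = 1.64; h_m = ΣK·V²/2g = 0.7253 m
Total H_L = 293.4 + 0.7253 = 294.2 m

H_L ≈ 294 m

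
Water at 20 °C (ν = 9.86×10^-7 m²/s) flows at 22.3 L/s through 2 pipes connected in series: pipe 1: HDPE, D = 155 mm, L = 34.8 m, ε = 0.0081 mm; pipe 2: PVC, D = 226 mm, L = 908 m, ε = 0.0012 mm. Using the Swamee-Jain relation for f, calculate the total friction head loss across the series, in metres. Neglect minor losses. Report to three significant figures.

H ≈ 1.34 m

Pipe 1: V = 1.182 m/s, Re = 1.86×10^5, ε/D = 5.23×10^-5, f = 0.01620, h_1 = f(L/D)V²/2g = 0.2590 m
Pipe 2: V = 0.5559 m/s, Re = 1.27×10^5, ε/D = 5.31×10^-6, f = 0.01703, h_2 = f(L/D)V²/2g = 1.078 m
Series → Q common, losses add: H = Σh = 1.337 m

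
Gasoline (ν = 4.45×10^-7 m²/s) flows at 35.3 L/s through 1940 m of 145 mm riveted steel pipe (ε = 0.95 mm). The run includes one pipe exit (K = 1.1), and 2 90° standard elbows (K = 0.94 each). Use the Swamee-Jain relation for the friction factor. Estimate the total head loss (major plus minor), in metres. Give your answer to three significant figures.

H_L ≈ 104 m

V = 4Q/(πD²) = 2.138 m/s; V²/2g = 0.2329 m
Re = 6.97×10^5, ε/D = 0.00655 → f = 0.03320 (Swamee-Jain)
Major: h_f = f(L/D)·V²/2g = 0.03320·13379·0.2329 = 103.5 m
Minor: ΣK = 2.98; h_m = ΣK·V²/2g = 0.6941 m
Total H_L = 103.5 + 0.6941 = 104.2 m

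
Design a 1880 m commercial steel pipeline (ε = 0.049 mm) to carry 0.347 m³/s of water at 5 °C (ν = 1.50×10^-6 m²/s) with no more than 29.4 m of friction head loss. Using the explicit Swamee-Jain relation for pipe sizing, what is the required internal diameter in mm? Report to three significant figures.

D ≈ 394 mm

Swamee-Jain (Type III): D = 0.66·[ε^1.25·(LQ²/(gh_f))^4.75 + ν·Q^9.4·(L/(gh_f))^5.2]^0.04
LQ²/(gh_f) = 0.7849; L/(gh_f) = 6.518
Term 1 = ε^1.25·(…)^4.75 = 1.30×10^-6; Term 2 = ν·Q^9.4·(…)^5.2 = 1.23×10^-6
D = 0.66·(1.30×10^-6 + 1.23×10^-6)^0.04 = 0.3941 m = 394 mm
Check: V = 2.84 m/s, Re = 7.47×10^5, f = 0.01418, h_f = 27.9 m ≈ 29.4 m ✓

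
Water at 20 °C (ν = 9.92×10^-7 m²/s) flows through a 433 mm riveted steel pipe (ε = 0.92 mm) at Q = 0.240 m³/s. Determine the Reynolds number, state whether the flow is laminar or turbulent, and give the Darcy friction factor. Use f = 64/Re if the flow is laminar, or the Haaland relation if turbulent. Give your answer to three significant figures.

V = 4Q/(πD²) = 1.630 m/s
Re = VD/ν = 1.630·0.433/9.92×10^-7 = 7.11×10^5
Re > 4000 → turbulent; ε/D = 0.00212
Haaland: f = 0.02407

Re ≈ 7.11×10^5; turbulent; f ≈ 0.0241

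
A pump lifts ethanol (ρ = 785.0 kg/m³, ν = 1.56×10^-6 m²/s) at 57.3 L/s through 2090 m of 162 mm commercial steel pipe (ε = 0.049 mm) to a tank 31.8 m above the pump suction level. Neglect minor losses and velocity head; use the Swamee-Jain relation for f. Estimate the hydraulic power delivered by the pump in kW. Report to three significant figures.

V = 4Q/(πD²) = 2.780 m/s; Re = 2.89×10^5; ε/D = 3.02×10^-4; f = 0.01714
h_f = f(L/D)V²/2g = 87.10 m
Total head H = z + h_f = 31.8 + 87.10 = 118.9 m
P_hyd = ρgQH = 785.0·9.81·0.0573·118.9 = 52.47 kW

P_hyd ≈ 52.5 kW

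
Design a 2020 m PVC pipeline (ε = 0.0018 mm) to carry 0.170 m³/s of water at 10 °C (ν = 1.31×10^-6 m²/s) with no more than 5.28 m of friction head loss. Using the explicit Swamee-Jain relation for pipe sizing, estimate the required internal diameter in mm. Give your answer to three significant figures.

D ≈ 423 mm

Swamee-Jain (Type III): D = 0.66·[ε^1.25·(LQ²/(gh_f))^4.75 + ν·Q^9.4·(L/(gh_f))^5.2]^0.04
LQ²/(gh_f) = 1.127; L/(gh_f) = 39.00
Term 1 = ε^1.25·(…)^4.75 = 1.16×10^-7; Term 2 = ν·Q^9.4·(…)^5.2 = 1.44×10^-5
D = 0.66·(1.16×10^-7 + 1.44×10^-5)^0.04 = 0.4226 m = 423 mm
Check: V = 1.21 m/s, Re = 3.91×10^5, f = 0.01375, h_f = 4.92 m ≈ 5.28 m ✓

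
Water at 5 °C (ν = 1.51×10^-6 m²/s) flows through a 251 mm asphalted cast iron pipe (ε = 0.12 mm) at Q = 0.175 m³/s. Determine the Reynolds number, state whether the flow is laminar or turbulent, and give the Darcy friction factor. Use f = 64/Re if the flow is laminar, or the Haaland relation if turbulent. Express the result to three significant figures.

Re ≈ 5.88×10^5; turbulent; f ≈ 0.0173

V = 4Q/(πD²) = 3.537 m/s
Re = VD/ν = 3.537·0.251/1.51×10^-6 = 5.88×10^5
Re > 4000 → turbulent; ε/D = 4.78×10^-4
Haaland: f = 0.01732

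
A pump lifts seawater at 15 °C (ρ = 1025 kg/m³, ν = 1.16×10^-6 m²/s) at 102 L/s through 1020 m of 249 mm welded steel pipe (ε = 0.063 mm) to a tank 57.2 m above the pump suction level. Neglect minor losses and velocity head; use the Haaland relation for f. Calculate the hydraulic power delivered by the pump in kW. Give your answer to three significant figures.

V = 4Q/(πD²) = 2.095 m/s; Re = 4.50×10^5; ε/D = 2.53×10^-4; f = 0.01589
h_f = f(L/D)V²/2g = 14.56 m
Total head H = z + h_f = 57.2 + 14.56 = 71.76 m
P_hyd = ρgQH = 1025·9.81·0.102·71.76 = 73.60 kW

P_hyd ≈ 73.6 kW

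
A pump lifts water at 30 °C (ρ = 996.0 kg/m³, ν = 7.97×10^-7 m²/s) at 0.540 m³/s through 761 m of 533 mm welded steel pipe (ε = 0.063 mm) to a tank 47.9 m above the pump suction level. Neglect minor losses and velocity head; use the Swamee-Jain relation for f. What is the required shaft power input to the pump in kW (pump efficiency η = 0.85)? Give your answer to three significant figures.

V = 4Q/(πD²) = 2.420 m/s; Re = 1.62×10^6; ε/D = 1.18×10^-4; f = 0.01333
h_f = f(L/D)V²/2g = 5.683 m
Total head H = z + h_f = 47.9 + 5.683 = 53.58 m
P_hyd = ρgQH = 996.0·9.81·0.540·53.58 = 282.7 kW
P_shaft = P_hyd/η = 282.7/0.85 = 332.6 kW

P_shaft ≈ 333 kW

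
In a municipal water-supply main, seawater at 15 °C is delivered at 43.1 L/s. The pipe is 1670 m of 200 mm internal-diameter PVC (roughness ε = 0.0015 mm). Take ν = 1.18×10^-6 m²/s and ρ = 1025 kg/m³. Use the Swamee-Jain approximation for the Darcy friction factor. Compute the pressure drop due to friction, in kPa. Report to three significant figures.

Δp ≈ 122 kPa

V = 4Q/(πD²) = 4·0.0431/(π·0.200²) = 1.372 m/s
Re = VD/ν = 1.372·0.200/1.18×10^-6 = 2.33×10^5 → turbulent
ε/D = 0.0015/200 = 7.50×10^-6
Swamee-Jain: f = 0.01516
h_f = f(L/D)V²/(2g) = 0.01516·(1670/0.200)·1.372²/(2·9.81) = 12.14 m
Δp = ρg·h_f = 1025·9.81·12.14 = 122.1 kPa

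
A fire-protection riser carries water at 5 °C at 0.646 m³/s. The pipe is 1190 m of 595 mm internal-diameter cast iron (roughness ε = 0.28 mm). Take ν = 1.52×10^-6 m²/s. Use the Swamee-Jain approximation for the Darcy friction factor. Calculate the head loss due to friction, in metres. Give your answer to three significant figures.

h_f ≈ 9.44 m

V = 4Q/(πD²) = 4·0.646/(π·0.595²) = 2.323 m/s
Re = VD/ν = 2.323·0.595/1.52×10^-6 = 9.09×10^5 → turbulent
ε/D = 0.28/595 = 4.71×10^-4
Swamee-Jain: f = 0.01715
h_f = f(L/D)V²/(2g) = 0.01715·(1190/0.595)·2.323²/(2·9.81) = 9.437 m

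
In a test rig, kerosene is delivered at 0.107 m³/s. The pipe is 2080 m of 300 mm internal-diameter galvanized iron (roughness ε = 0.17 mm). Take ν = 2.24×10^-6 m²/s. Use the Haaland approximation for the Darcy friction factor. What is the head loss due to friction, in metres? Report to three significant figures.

h_f ≈ 15.4 m

V = 4Q/(πD²) = 4·0.107/(π·0.300²) = 1.514 m/s
Re = VD/ν = 1.514·0.300/2.24×10^-6 = 2.03×10^5 → turbulent
ε/D = 0.17/300 = 5.67×10^-4
Haaland: f = 0.01896
h_f = f(L/D)V²/(2g) = 0.01896·(2080/0.300)·1.514²/(2·9.81) = 15.35 m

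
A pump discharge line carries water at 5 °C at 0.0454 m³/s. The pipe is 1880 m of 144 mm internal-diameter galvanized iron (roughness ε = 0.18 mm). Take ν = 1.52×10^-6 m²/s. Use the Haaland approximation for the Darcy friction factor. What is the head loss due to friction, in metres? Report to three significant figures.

V = 4Q/(πD²) = 4·0.0454/(π·0.144²) = 2.788 m/s
Re = VD/ν = 2.788·0.144/1.52×10^-6 = 2.64×10^5 → turbulent
ε/D = 0.18/144 = 0.00125
Haaland: f = 0.02161
h_f = f(L/D)V²/(2g) = 0.02161·(1880/0.144)·2.788²/(2·9.81) = 111.8 m

h_f ≈ 112 m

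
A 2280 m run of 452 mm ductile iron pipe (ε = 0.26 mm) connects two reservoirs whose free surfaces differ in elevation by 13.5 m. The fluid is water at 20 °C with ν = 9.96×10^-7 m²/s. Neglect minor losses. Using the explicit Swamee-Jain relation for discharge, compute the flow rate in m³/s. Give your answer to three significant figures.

Swamee-Jain (Type II): Q = -0.965·√(gD⁵h_f/L)·ln[ε/(3.7D) + √(3.17ν²L/(gD³h_f))]
√(gD⁵h_f/L) = √(9.81·0.452⁵·13.5/2280) = 0.03310
ε/(3.7D) = 1.55×10^-4; √(3.17ν²L/(gD³h_f)) = 2.42×10^-5
Q = -0.965·0.03310·ln(1.797×10^-4) = 0.2755 m³/s
Check: V = 1.72 m/s, Re = 7.79×10^5, f = 0.01792, h_f = 13.6 m ≈ 13.5 m ✓

Q ≈ 0.276 m³/s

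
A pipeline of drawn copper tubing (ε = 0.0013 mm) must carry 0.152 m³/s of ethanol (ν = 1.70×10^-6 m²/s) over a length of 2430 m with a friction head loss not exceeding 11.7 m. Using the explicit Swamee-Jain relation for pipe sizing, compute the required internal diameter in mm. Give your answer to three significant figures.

Swamee-Jain (Type III): D = 0.66·[ε^1.25·(LQ²/(gh_f))^4.75 + ν·Q^9.4·(L/(gh_f))^5.2]^0.04
LQ²/(gh_f) = 0.4891; L/(gh_f) = 21.17
Term 1 = ε^1.25·(…)^4.75 = 1.47×10^-9; Term 2 = ν·Q^9.4·(…)^5.2 = 2.71×10^-7
D = 0.66·(1.47×10^-9 + 2.71×10^-7)^0.04 = 0.3606 m = 361 mm
Check: V = 1.49 m/s, Re = 3.16×10^5, f = 0.01428, h_f = 10.9 m ≈ 11.7 m ✓

D ≈ 361 mm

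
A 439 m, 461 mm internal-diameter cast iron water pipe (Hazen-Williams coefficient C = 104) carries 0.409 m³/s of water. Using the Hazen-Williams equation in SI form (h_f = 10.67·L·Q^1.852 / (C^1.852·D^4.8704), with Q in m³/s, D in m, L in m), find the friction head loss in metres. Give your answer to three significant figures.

h_f ≈ 7.14 m

h_f = 10.67·439·0.409^1.852 / (104^1.852·0.461^4.8704) = 7.143 m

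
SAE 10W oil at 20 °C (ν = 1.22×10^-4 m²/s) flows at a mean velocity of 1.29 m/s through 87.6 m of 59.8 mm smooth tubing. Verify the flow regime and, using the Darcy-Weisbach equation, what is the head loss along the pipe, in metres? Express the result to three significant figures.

h_f ≈ 12.6 m

Re = VD/ν = 1.29·0.05980/1.22×10^-4 = 632 → laminar (Re < 2300)
f = 64/Re = 0.1012
h_f = f(L/D)V²/(2g) = 0.1012·(87.6/0.05980)·1.29²/(2·9.81) = 12.58 m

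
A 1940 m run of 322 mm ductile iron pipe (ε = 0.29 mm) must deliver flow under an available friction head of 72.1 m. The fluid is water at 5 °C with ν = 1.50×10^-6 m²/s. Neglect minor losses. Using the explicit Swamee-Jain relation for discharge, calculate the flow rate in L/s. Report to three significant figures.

Q ≈ 282 L/s

Swamee-Jain (Type II): Q = -0.965·√(gD⁵h_f/L)·ln[ε/(3.7D) + √(3.17ν²L/(gD³h_f))]
√(gD⁵h_f/L) = √(9.81·0.322⁵·72.1/1940) = 0.03553
ε/(3.7D) = 2.43×10^-4; √(3.17ν²L/(gD³h_f)) = 2.42×10^-5
Q = -0.965·0.03553·ln(2.676×10^-4) = 0.2820 m³/s
Check: V = 3.46 m/s, Re = 7.43×10^5, f = 0.01969, h_f = 72.5 m ≈ 72.1 m ✓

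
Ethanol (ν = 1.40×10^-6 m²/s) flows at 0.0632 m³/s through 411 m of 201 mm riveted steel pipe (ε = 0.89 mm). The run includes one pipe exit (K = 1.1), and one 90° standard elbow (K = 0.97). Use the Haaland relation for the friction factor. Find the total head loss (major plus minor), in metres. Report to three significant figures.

V = 4Q/(πD²) = 1.992 m/s; V²/2g = 0.2022 m
Re = 2.86×10^5, ε/D = 0.00443 → f = 0.02967 (Haaland)
Major: h_f = f(L/D)·V²/2g = 0.02967·2045·0.2022 = 12.27 m
Minor: ΣK = 2.07; h_m = ΣK·V²/2g = 0.4185 m
Total H_L = 12.27 + 0.4185 = 12.68 m

H_L ≈ 12.7 m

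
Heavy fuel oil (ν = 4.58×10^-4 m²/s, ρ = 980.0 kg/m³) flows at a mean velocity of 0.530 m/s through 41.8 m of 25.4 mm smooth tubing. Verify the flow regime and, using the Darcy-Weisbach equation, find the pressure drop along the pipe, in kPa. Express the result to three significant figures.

Δp ≈ 493 kPa

Re = VD/ν = 0.530·0.02540/4.58×10^-4 = 29.4 → laminar (Re < 2300)
f = 64/Re = 2.177
h_f = f(L/D)V²/(2g) = 2.177·(41.8/0.02540)·0.530²/(2·9.81) = 51.30 m
Δp = ρg·h_f = 980.0·9.81·51.30 = 493.2 kPa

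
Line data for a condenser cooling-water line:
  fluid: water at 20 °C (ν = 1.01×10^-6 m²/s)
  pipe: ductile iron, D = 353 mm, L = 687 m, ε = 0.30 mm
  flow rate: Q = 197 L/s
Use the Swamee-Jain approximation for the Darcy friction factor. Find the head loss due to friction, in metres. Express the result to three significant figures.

V = 4Q/(πD²) = 4·0.197/(π·0.353²) = 2.013 m/s
Re = VD/ν = 2.013·0.353/1.01×10^-6 = 7.04×10^5 → turbulent
ε/D = 0.30/353 = 8.50×10^-4
Swamee-Jain: f = 0.01947
h_f = f(L/D)V²/(2g) = 0.01947·(687/0.353)·2.013²/(2·9.81) = 7.826 m

h_f ≈ 7.83 m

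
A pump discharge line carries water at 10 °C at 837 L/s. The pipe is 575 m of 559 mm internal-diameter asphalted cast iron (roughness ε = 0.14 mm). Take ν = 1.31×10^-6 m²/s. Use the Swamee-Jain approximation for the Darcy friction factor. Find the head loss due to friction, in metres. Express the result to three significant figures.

V = 4Q/(πD²) = 4·0.837/(π·0.559²) = 3.410 m/s
Re = VD/ν = 3.410·0.559/1.31×10^-6 = 1.46×10^6 → turbulent
ε/D = 0.14/559 = 2.50×10^-4
Swamee-Jain: f = 0.01505
h_f = f(L/D)V²/(2g) = 0.01505·(575/0.559)·3.410²/(2·9.81) = 9.177 m

h_f ≈ 9.18 m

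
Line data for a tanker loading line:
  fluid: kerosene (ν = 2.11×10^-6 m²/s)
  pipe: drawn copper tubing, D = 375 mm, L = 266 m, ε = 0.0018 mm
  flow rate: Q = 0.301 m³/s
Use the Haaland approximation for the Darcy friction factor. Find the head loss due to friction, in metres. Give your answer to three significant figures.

h_f ≈ 3.54 m

V = 4Q/(πD²) = 4·0.301/(π·0.375²) = 2.725 m/s
Re = VD/ν = 2.725·0.375/2.11×10^-6 = 4.84×10^5 → turbulent
ε/D = 0.0018/375 = 4.80×10^-6
Haaland: f = 0.01319
h_f = f(L/D)V²/(2g) = 0.01319·(266/0.375)·2.725²/(2·9.81) = 3.542 m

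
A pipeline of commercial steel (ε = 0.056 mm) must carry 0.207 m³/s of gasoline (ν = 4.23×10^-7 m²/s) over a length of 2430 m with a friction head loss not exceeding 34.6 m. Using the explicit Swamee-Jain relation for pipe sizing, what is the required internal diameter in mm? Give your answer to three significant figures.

D ≈ 326 mm

Swamee-Jain (Type III): D = 0.66·[ε^1.25·(LQ²/(gh_f))^4.75 + ν·Q^9.4·(L/(gh_f))^5.2]^0.04
LQ²/(gh_f) = 0.3068; L/(gh_f) = 7.159
Term 1 = ε^1.25·(…)^4.75 = 1.77×10^-8; Term 2 = ν·Q^9.4·(…)^5.2 = 4.38×10^-9
D = 0.66·(1.77×10^-8 + 4.38×10^-9)^0.04 = 0.3261 m = 326 mm
Check: V = 2.48 m/s, Re = 1.91×10^6, f = 0.01399, h_f = 32.7 m ≈ 34.6 m ✓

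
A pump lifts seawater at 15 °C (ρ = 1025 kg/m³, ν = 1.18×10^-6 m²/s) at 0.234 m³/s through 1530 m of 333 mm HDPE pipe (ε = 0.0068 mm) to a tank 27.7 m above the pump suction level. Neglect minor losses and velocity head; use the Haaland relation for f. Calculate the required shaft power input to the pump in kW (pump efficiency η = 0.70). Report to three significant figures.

P_shaft ≈ 164 kW

V = 4Q/(πD²) = 2.687 m/s; Re = 7.58×10^5; ε/D = 2.04×10^-5; f = 0.01246
h_f = f(L/D)V²/2g = 21.07 m
Total head H = z + h_f = 27.7 + 21.07 = 48.77 m
P_hyd = ρgQH = 1025·9.81·0.234·48.77 = 114.7 kW
P_shaft = P_hyd/η = 114.7/0.70 = 163.9 kW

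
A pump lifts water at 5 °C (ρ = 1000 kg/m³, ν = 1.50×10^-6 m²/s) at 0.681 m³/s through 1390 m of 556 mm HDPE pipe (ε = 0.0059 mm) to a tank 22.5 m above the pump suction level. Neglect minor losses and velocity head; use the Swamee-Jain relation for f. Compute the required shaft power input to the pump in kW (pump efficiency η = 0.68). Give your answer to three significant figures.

V = 4Q/(πD²) = 2.805 m/s; Re = 1.04×10^6; ε/D = 1.06×10^-5; f = 0.01180
h_f = f(L/D)V²/2g = 11.83 m
Total head H = z + h_f = 22.5 + 11.83 = 34.33 m
P_hyd = ρgQH = 1000·9.81·0.681·34.33 = 229.3 kW
P_shaft = P_hyd/η = 229.3/0.68 = 337.2 kW

P_shaft ≈ 337 kW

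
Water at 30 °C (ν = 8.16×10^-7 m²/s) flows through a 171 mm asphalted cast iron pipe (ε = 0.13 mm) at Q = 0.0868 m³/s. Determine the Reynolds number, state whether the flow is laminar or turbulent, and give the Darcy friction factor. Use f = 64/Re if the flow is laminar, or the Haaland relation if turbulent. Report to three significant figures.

V = 4Q/(πD²) = 3.780 m/s
Re = VD/ν = 3.780·0.171/8.16×10^-7 = 7.92×10^5
Re > 4000 → turbulent; ε/D = 7.60×10^-4
Haaland: f = 0.01883

Re ≈ 7.92×10^5; turbulent; f ≈ 0.0188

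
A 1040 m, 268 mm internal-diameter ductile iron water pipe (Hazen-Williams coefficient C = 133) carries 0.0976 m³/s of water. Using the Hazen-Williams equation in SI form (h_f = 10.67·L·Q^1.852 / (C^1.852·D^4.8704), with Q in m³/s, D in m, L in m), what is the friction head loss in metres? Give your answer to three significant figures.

h_f = 10.67·1040·0.0976^1.852 / (133^1.852·0.268^4.8704) = 10.60 m

h_f ≈ 10.6 m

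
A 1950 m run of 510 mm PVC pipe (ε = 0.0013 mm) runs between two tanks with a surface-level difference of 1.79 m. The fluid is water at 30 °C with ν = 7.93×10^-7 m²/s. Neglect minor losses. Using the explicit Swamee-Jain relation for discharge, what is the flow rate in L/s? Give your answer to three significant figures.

Swamee-Jain (Type II): Q = -0.965·√(gD⁵h_f/L)·ln[ε/(3.7D) + √(3.17ν²L/(gD³h_f))]
√(gD⁵h_f/L) = √(9.81·0.510⁵·1.79/1950) = 0.01763
ε/(3.7D) = 6.89×10^-7; √(3.17ν²L/(gD³h_f)) = 4.09×10^-5
Q = -0.965·0.01763·ln(4.154×10^-5) = 0.1716 m³/s
Check: V = 0.840 m/s, Re = 5.40×10^5, f = 0.01295, h_f = 1.78 m ≈ 1.79 m ✓

Q ≈ 172 L/s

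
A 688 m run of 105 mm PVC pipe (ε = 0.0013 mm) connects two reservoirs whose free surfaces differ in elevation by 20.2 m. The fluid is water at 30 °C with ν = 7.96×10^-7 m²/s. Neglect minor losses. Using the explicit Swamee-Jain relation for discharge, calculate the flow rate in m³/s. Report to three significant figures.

Q ≈ 0.0174 m³/s

Swamee-Jain (Type II): Q = -0.965·√(gD⁵h_f/L)·ln[ε/(3.7D) + √(3.17ν²L/(gD³h_f))]
√(gD⁵h_f/L) = √(9.81·0.105⁵·20.2/688) = 0.001917
ε/(3.7D) = 3.35×10^-6; √(3.17ν²L/(gD³h_f)) = 7.76×10^-5
Q = -0.965·0.001917·ln(8.096×10^-5) = 0.01743 m³/s
Check: V = 2.01 m/s, Re = 2.66×10^5, f = 0.01484, h_f = 20.1 m ≈ 20.2 m ✓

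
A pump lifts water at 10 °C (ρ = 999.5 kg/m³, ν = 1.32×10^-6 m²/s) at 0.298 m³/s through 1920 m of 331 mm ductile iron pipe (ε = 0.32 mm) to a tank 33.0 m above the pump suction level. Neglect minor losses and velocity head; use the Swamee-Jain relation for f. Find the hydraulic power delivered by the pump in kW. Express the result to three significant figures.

P_hyd ≈ 303 kW

V = 4Q/(πD²) = 3.463 m/s; Re = 8.68×10^5; ε/D = 9.67×10^-4; f = 0.01993
h_f = f(L/D)V²/2g = 70.67 m
Total head H = z + h_f = 33.0 + 70.67 = 103.7 m
P_hyd = ρgQH = 999.5·9.81·0.298·103.7 = 302.9 kW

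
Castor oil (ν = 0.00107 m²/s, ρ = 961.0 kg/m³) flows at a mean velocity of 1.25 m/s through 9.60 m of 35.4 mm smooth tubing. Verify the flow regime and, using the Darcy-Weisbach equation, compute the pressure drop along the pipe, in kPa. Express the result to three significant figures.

Re = VD/ν = 1.25·0.03540/0.00107 = 41.4 → laminar (Re < 2300)
f = 64/Re = 1.548
h_f = f(L/D)V²/(2g) = 1.548·(9.60/0.03540)·1.25²/(2·9.81) = 33.42 m
Δp = ρg·h_f = 961.0·9.81·33.42 = 315.1 kPa

Δp ≈ 315 kPa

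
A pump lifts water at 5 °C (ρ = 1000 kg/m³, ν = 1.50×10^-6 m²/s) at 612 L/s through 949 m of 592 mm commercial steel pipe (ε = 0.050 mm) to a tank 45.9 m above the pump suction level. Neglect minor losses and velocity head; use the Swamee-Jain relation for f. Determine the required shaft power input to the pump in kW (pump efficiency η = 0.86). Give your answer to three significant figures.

V = 4Q/(πD²) = 2.223 m/s; Re = 8.78×10^5; ε/D = 8.45×10^-5; f = 0.01343
h_f = f(L/D)V²/2g = 5.426 m
Total head H = z + h_f = 45.9 + 5.426 = 51.33 m
P_hyd = ρgQH = 1000·9.81·0.612·51.33 = 308.1 kW
P_shaft = P_hyd/η = 308.1/0.86 = 358.3 kW

P_shaft ≈ 358 kW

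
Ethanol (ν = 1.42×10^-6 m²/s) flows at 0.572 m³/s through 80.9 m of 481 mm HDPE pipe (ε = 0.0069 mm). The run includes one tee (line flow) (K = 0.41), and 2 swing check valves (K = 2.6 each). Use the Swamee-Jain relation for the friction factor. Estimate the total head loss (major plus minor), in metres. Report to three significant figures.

V = 4Q/(πD²) = 3.148 m/s; V²/2g = 0.5050 m
Re = 1.07×10^6, ε/D = 1.43×10^-5 → f = 0.01184 (Swamee-Jain)
Major: h_f = f(L/D)·V²/2g = 0.01184·168.2·0.5050 = 1.006 m
Minor: ΣK = 5.61; h_m = ΣK·V²/2g = 2.833 m
Total H_L = 1.006 + 2.833 = 3.839 m

H_L ≈ 3.84 m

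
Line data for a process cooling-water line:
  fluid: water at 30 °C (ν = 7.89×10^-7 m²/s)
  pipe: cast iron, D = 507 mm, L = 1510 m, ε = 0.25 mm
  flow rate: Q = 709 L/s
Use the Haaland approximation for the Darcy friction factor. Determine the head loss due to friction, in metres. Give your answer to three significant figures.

V = 4Q/(πD²) = 4·0.709/(π·0.507²) = 3.512 m/s
Re = VD/ν = 3.512·0.507/7.89×10^-7 = 2.26×10^6 → turbulent
ε/D = 0.25/507 = 4.93×10^-4
Haaland: f = 0.01688
h_f = f(L/D)V²/(2g) = 0.01688·(1510/0.507)·3.512²/(2·9.81) = 31.61 m

h_f ≈ 31.6 m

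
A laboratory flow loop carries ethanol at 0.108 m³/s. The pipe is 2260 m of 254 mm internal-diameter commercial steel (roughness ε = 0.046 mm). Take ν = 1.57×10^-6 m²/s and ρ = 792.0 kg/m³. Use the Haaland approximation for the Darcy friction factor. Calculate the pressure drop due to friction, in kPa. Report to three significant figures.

Δp ≈ 251 kPa

V = 4Q/(πD²) = 4·0.108/(π·0.254²) = 2.131 m/s
Re = VD/ν = 2.131·0.254/1.57×10^-6 = 3.45×10^5 → turbulent
ε/D = 0.046/254 = 1.81×10^-4
Haaland: f = 0.01567
h_f = f(L/D)V²/(2g) = 0.01567·(2260/0.254)·2.131²/(2·9.81) = 32.28 m
Δp = ρg·h_f = 792.0·9.81·32.28 = 250.8 kPa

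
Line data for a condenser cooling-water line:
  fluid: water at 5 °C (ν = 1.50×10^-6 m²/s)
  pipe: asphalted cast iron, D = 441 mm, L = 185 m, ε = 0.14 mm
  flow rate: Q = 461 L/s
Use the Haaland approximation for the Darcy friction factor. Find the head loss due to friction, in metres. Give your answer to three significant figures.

V = 4Q/(πD²) = 4·0.461/(π·0.441²) = 3.018 m/s
Re = VD/ν = 3.018·0.441/1.50×10^-6 = 8.87×10^5 → turbulent
ε/D = 0.14/441 = 3.17×10^-4
Haaland: f = 0.01583
h_f = f(L/D)V²/(2g) = 0.01583·(185/0.441)·3.018²/(2·9.81) = 3.083 m

h_f ≈ 3.08 m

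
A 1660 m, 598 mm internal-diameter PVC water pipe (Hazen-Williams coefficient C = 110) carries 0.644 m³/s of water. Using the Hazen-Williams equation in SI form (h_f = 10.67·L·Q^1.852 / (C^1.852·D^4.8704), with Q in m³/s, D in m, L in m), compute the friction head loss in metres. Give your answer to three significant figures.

h_f ≈ 15.9 m

h_f = 10.67·1660·0.644^1.852 / (110^1.852·0.598^4.8704) = 15.89 m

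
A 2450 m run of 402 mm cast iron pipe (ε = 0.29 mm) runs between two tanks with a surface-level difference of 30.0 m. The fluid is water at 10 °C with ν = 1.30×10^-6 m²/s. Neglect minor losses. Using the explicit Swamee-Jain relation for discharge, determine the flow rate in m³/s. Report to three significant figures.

Swamee-Jain (Type II): Q = -0.965·√(gD⁵h_f/L)·ln[ε/(3.7D) + √(3.17ν²L/(gD³h_f))]
√(gD⁵h_f/L) = √(9.81·0.402⁵·30.0/2450) = 0.03551
ε/(3.7D) = 1.95×10^-4; √(3.17ν²L/(gD³h_f)) = 2.62×10^-5
Q = -0.965·0.03551·ln(2.212×10^-4) = 0.2884 m³/s
Check: V = 2.27 m/s, Re = 7.03×10^5, f = 0.01881, h_f = 30.2 m ≈ 30.0 m ✓

Q ≈ 0.288 m³/s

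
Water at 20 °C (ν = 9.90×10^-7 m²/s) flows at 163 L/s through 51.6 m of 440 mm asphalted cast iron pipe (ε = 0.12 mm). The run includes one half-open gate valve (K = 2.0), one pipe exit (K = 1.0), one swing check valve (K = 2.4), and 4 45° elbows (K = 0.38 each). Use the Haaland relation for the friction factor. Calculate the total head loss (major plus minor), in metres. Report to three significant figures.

H_L ≈ 0.515 m

V = 4Q/(πD²) = 1.072 m/s; V²/2g = 0.05857 m
Re = 4.76×10^5, ε/D = 2.73×10^-4 → f = 0.01599 (Haaland)
Major: h_f = f(L/D)·V²/2g = 0.01599·117.3·0.05857 = 0.1098 m
Minor: ΣK = 6.92; h_m = ΣK·V²/2g = 0.4053 m
Total H_L = 0.1098 + 0.4053 = 0.5151 m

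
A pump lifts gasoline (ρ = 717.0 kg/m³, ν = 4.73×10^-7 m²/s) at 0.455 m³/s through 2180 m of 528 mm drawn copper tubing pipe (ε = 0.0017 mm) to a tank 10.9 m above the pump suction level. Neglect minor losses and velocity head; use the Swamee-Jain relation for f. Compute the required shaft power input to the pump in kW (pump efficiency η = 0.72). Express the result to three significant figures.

V = 4Q/(πD²) = 2.078 m/s; Re = 2.32×10^6; ε/D = 3.22×10^-6; f = 0.01026
h_f = f(L/D)V²/2g = 9.324 m
Total head H = z + h_f = 10.9 + 9.324 = 20.22 m
P_hyd = ρgQH = 717.0·9.81·0.455·20.22 = 64.72 kW
P_shaft = P_hyd/η = 64.72/0.72 = 89.90 kW

P_shaft ≈ 89.9 kW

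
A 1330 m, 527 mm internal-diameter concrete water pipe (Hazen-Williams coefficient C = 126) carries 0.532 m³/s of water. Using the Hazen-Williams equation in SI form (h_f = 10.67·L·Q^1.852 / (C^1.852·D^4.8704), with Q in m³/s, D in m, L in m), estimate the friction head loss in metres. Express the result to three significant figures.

h_f ≈ 12.9 m

h_f = 10.67·1330·0.532^1.852 / (126^1.852·0.527^4.8704) = 12.87 m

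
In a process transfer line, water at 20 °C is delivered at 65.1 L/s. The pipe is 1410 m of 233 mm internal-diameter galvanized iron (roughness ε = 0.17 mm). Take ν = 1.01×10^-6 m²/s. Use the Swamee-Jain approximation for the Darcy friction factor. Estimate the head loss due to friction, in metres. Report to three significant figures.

V = 4Q/(πD²) = 4·0.0651/(π·0.233²) = 1.527 m/s
Re = VD/ν = 1.527·0.233/1.01×10^-6 = 3.52×10^5 → turbulent
ε/D = 0.17/233 = 7.30×10^-4
Swamee-Jain: f = 0.01937
h_f = f(L/D)V²/(2g) = 0.01937·(1410/0.233)·1.527²/(2·9.81) = 13.93 m

h_f ≈ 13.9 m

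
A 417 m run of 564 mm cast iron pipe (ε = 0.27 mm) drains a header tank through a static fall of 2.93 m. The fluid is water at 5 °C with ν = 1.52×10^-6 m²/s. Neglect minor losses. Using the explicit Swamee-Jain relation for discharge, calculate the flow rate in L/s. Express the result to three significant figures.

Q ≈ 531 L/s

Swamee-Jain (Type II): Q = -0.965·√(gD⁵h_f/L)·ln[ε/(3.7D) + √(3.17ν²L/(gD³h_f))]
√(gD⁵h_f/L) = √(9.81·0.564⁵·2.93/417) = 0.06272
ε/(3.7D) = 1.29×10^-4; √(3.17ν²L/(gD³h_f)) = 2.43×10^-5
Q = -0.965·0.06272·ln(1.537×10^-4) = 0.5314 m³/s
Check: V = 2.13 m/s, Re = 7.89×10^5, f = 0.01729, h_f = 2.95 m ≈ 2.93 m ✓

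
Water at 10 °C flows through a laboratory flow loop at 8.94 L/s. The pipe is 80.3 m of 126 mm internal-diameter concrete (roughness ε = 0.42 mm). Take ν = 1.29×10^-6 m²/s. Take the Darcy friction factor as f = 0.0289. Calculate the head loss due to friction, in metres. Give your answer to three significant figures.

V = 4Q/(πD²) = 4·0.00894/(π·0.126²) = 0.7170 m/s
h_f = f(L/D)V²/(2g) = 0.02890·(80.3/0.126)·0.7170²/(2·9.81) = 0.4826 m

h_f ≈ 0.483 m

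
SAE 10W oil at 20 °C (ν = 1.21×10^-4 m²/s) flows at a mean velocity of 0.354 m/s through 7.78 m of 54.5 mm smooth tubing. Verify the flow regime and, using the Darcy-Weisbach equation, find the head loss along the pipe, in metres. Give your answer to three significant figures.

h_f ≈ 0.366 m

Re = VD/ν = 0.354·0.05450/1.21×10^-4 = 159 → laminar (Re < 2300)
f = 64/Re = 0.4014
h_f = f(L/D)V²/(2g) = 0.4014·(7.78/0.05450)·0.354²/(2·9.81) = 0.3660 m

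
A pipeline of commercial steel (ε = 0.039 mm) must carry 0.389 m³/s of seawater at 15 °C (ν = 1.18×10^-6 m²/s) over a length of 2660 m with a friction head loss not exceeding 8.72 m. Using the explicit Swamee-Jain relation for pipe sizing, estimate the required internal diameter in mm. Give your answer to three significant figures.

D ≈ 557 mm

Swamee-Jain (Type III): D = 0.66·[ε^1.25·(LQ²/(gh_f))^4.75 + ν·Q^9.4·(L/(gh_f))^5.2]^0.04
LQ²/(gh_f) = 4.705; L/(gh_f) = 31.10
Term 1 = ε^1.25·(…)^4.75 = 0.00483; Term 2 = ν·Q^9.4·(…)^5.2 = 0.00954
D = 0.66·(0.00483 + 0.00954)^0.04 = 0.5570 m = 557 mm
Check: V = 1.60 m/s, Re = 7.54×10^5, f = 0.01343, h_f = 8.33 m ≈ 8.72 m ✓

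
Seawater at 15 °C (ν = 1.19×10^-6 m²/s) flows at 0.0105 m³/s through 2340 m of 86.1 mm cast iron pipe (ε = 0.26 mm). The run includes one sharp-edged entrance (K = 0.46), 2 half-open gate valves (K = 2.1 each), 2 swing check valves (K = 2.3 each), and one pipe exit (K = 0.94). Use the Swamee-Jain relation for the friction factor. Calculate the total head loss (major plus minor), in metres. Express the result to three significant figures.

V = 4Q/(πD²) = 1.803 m/s; V²/2g = 0.1658 m
Re = 1.30×10^5, ε/D = 0.00302 → f = 0.02744 (Swamee-Jain)
Major: h_f = f(L/D)·V²/2g = 0.02744·27178·0.1658 = 123.6 m
Minor: ΣK = 10.2; h_m = ΣK·V²/2g = 1.691 m
Total H_L = 123.6 + 1.691 = 125.3 m

H_L ≈ 125 m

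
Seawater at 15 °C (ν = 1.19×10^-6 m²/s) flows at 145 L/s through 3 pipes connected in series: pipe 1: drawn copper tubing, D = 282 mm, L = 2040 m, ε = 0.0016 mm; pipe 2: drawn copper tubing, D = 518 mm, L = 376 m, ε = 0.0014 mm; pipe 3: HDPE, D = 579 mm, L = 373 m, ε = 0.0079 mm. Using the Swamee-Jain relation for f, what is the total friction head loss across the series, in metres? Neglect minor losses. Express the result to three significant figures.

Pipe 1: V = 2.322 m/s, Re = 5.50×10^5, ε/D = 5.67×10^-6, f = 0.01297, h_1 = f(L/D)V²/2g = 25.77 m
Pipe 2: V = 0.6880 m/s, Re = 3.00×10^5, ε/D = 2.70×10^-6, f = 0.01441, h_2 = f(L/D)V²/2g = 0.2524 m
Pipe 3: V = 0.5507 m/s, Re = 2.68×10^5, ε/D = 1.36×10^-5, f = 0.01483, h_3 = f(L/D)V²/2g = 0.1477 m
Series → Q common, losses add: H = Σh = 26.17 m

H ≈ 26.2 m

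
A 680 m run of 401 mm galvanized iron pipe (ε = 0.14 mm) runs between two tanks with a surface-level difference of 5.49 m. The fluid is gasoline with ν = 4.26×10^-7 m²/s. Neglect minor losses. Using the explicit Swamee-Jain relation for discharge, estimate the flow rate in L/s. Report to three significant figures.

Q ≈ 253 L/s

Swamee-Jain (Type II): Q = -0.965·√(gD⁵h_f/L)·ln[ε/(3.7D) + √(3.17ν²L/(gD³h_f))]
√(gD⁵h_f/L) = √(9.81·0.401⁵·5.49/680) = 0.02866
ε/(3.7D) = 9.44×10^-5; √(3.17ν²L/(gD³h_f)) = 1.06×10^-5
Q = -0.965·0.02866·ln(1.050×10^-4) = 0.2534 m³/s
Check: V = 2.01 m/s, Re = 1.89×10^6, f = 0.01587, h_f = 5.52 m ≈ 5.49 m ✓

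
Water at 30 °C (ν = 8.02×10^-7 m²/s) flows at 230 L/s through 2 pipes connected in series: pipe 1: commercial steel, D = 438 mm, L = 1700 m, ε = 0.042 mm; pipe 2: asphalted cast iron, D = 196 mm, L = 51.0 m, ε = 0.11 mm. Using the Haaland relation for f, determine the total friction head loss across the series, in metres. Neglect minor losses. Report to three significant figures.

Pipe 1: V = 1.526 m/s, Re = 8.34×10^5, ε/D = 9.59×10^-5, f = 0.01348, h_1 = f(L/D)V²/2g = 6.212 m
Pipe 2: V = 7.623 m/s, Re = 1.86×10^6, ε/D = 5.61×10^-4, f = 0.01740, h_2 = f(L/D)V²/2g = 13.41 m
Series → Q common, losses add: H = Σh = 19.62 m

H ≈ 19.6 m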